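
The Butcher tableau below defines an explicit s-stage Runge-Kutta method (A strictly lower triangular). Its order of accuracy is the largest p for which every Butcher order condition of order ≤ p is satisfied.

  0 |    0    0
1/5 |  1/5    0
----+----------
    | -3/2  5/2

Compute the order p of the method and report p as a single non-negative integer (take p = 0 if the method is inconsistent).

b = (-3/2, 5/2)
c = (0, 1/5)
Σ b_i: (-3/2)·1 + 5/2·1 = 1 ✓
b·c: 5/2·1/5 = 1/2 ✓; 2 stages ⇒ order 2.

2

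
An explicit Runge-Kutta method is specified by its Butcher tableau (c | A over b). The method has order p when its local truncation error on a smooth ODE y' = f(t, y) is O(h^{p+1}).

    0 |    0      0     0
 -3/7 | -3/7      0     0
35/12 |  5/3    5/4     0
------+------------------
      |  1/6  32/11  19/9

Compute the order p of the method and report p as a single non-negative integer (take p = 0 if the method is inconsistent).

b = (1/6, 32/11, 19/9)
c = (0, -3/7, 35/12)
Ac = (0, 0, -15/28)
Σ b_i: 1/6·1 + 32/11·1 + 19/9·1 = 1027/198 ≠ 1 ⇒ order 0.

0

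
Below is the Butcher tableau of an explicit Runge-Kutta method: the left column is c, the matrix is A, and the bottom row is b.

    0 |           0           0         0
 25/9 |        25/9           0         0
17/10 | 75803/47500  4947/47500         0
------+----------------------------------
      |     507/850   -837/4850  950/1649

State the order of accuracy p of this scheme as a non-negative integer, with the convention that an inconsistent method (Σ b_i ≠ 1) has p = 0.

b = (507/850, -837/4850, 950/1649)
c = (0, 25/9, 17/10)
Ac = (0, 0, 1649/5700)
Σ b_i: 507/850·1 + (-837/4850)·1 + 950/1649·1 = 1 ✓
b·c: (-837/4850)·25/9 + 950/1649·17/10 = 1/2 ✓
b·c²: (-837/4850)·625/81 + 950/1649·289/100 = 1/3 ✓
b·Ac: 950/1649·1649/5700 = 1/6 ✓; 3 stages ⇒ order 3.

3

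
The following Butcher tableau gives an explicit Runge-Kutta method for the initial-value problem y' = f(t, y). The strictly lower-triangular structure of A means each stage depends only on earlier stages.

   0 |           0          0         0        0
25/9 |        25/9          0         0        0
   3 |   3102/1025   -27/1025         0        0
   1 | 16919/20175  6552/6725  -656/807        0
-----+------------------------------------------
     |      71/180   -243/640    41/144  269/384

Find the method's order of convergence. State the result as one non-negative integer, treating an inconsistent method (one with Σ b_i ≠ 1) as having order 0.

b = (71/180, -243/640, 41/144, 269/384)
c = (0, 25/9, 3, 1)
Ac = (0, 0, -3/41, 72/269)
Σ b_i: 71/180·1 + (-243/640)·1 + 41/144·1 + 269/384·1 = 1 ✓
b·c: (-243/640)·25/9 + 41/144·3 + 269/384·1 = 1/2 ✓
b·c²: (-243/640)·625/81 + 41/144·9 + 269/384·1 = 1/3 ✓
b·Ac: 41/144·(-3/41) + 269/384·72/269 = 1/6 ✓
b·c³: (-243/640)·15625/729 + 41/144·27 + 269/384·1 = 1/4 ✓
b·(c∘Ac): 41/144·(-9/41) + 269/384·72/269 = 1/8 ✓
b·Ac²: 41/144·(-25/123) + 269/384·488/2421 = 1/12 ✓
b·A²c: 269/384·16/269 = 1/24 ✓; 4 stages ⇒ order 4.

4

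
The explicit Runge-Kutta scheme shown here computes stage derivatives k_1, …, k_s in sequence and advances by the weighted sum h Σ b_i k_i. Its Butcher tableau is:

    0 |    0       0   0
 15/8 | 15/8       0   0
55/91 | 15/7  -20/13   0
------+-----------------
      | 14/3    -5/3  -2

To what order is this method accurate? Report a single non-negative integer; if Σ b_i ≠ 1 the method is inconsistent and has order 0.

b = (14/3, -5/3, -2)
c = (0, 15/8, 55/91)
Ac = (0, 0, -75/26)
Σ b_i: 14/3·1 + (-5/3)·1 + (-2)·1 = 1 ✓
b·c: (-5/3)·15/8 + (-2)·55/91 = -3155/728 ≠ 1/2 ⇒ order 1.

1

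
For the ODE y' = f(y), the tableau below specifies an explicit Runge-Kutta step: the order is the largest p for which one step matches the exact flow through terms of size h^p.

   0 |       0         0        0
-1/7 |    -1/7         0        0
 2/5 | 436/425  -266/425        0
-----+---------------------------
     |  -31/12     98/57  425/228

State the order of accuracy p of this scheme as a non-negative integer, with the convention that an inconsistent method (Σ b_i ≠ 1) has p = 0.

b = (-31/12, 98/57, 425/228)
c = (0, -1/7, 2/5)
Ac = (0, 0, 38/425)
Σ b_i: (-31/12)·1 + 98/57·1 + 425/228·1 = 1 ✓
b·c: 98/57·(-1/7) + 425/228·2/5 = 1/2 ✓
b·c²: 98/57·1/49 + 425/228·4/25 = 1/3 ✓
b·Ac: 425/228·38/425 = 1/6 ✓; 3 stages ⇒ order 3.

3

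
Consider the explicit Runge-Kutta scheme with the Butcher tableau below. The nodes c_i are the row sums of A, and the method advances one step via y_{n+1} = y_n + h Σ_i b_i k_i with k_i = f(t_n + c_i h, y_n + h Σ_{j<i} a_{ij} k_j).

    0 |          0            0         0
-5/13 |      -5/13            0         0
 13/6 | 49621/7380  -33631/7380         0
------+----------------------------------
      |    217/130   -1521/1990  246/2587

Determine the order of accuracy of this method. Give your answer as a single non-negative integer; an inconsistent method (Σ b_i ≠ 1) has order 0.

b = (217/130, -1521/1990, 246/2587)
c = (0, -5/13, 13/6)
Ac = (0, 0, 2587/1476)
Σ b_i: 217/130·1 + (-1521/1990)·1 + 246/2587·1 = 1 ✓
b·c: (-1521/1990)·(-5/13) + 246/2587·13/6 = 1/2 ✓
b·c²: (-1521/1990)·25/169 + 246/2587·169/36 = 1/3 ✓
b·Ac: 246/2587·2587/1476 = 1/6 ✓; 3 stages ⇒ order 3.

3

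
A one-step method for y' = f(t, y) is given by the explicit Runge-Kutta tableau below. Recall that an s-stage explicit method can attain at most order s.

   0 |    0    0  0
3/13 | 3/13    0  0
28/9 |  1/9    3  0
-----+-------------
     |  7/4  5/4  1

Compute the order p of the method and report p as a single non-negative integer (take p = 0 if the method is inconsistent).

0

b = (7/4, 5/4, 1)
c = (0, 3/13, 28/9)
Ac = (0, 0, 9/13)
Σ b_i: 7/4·1 + 5/4·1 + 1·1 = 4 ≠ 1 ⇒ order 0.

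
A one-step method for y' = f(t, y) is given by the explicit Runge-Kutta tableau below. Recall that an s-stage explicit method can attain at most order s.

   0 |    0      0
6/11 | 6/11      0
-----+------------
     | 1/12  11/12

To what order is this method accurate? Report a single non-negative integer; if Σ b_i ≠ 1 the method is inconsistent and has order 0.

b = (1/12, 11/12)
c = (0, 6/11)
Σ b_i: 1/12·1 + 11/12·1 = 1 ✓
b·c: 11/12·6/11 = 1/2 ✓; 2 stages ⇒ order 2.

2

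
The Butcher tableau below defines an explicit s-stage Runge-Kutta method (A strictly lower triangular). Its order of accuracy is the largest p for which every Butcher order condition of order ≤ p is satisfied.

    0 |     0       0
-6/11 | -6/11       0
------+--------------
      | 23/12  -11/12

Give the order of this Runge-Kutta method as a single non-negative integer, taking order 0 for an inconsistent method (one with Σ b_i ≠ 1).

2

b = (23/12, -11/12)
c = (0, -6/11)
Σ b_i: 23/12·1 + (-11/12)·1 = 1 ✓
b·c: (-11/12)·(-6/11) = 1/2 ✓; 2 stages ⇒ order 2.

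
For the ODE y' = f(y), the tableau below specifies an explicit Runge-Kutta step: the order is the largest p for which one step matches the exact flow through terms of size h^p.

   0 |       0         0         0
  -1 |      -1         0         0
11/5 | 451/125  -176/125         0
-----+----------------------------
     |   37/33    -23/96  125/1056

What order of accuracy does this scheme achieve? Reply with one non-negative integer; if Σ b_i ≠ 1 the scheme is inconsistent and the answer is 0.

3

b = (37/33, -23/96, 125/1056)
c = (0, -1, 11/5)
Ac = (0, 0, 176/125)
Σ b_i: 37/33·1 + (-23/96)·1 + 125/1056·1 = 1 ✓
b·c: (-23/96)·(-1) + 125/1056·11/5 = 1/2 ✓
b·c²: (-23/96)·1 + 125/1056·121/25 = 1/3 ✓
b·Ac: 125/1056·176/125 = 1/6 ✓; 3 stages ⇒ order 3.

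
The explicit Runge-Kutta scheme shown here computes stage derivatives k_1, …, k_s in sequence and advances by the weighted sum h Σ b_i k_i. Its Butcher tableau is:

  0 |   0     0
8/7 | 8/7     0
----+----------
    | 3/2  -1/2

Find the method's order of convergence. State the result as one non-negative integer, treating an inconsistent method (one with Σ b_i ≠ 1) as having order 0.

b = (3/2, -1/2)
c = (0, 8/7)
Σ b_i: 3/2·1 + (-1/2)·1 = 1 ✓
b·c: (-1/2)·8/7 = -4/7 ≠ 1/2 ⇒ order 1.

1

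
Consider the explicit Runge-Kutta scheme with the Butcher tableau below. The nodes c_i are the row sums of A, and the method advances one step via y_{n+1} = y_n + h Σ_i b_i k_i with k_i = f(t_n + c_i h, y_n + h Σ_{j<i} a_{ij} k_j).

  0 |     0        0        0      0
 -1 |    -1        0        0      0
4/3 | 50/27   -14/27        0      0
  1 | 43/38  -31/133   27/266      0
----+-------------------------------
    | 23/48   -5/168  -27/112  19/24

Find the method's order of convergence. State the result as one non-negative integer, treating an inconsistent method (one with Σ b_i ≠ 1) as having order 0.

4

b = (23/48, -5/168, -27/112, 19/24)
c = (0, -1, 4/3, 1)
Ac = (0, 0, 14/27, 7/19)
Σ b_i: 23/48·1 + (-5/168)·1 + (-27/112)·1 + 19/24·1 = 1 ✓
b·c: (-5/168)·(-1) + (-27/112)·4/3 + 19/24·1 = 1/2 ✓
b·c²: (-5/168)·1 + (-27/112)·16/9 + 19/24·1 = 1/3 ✓
b·Ac: (-27/112)·14/27 + 19/24·7/19 = 1/6 ✓
b·c³: (-5/168)·(-1) + (-27/112)·64/27 + 19/24·1 = 1/4 ✓
b·(c∘Ac): (-27/112)·56/81 + 19/24·7/19 = 1/8 ✓
b·Ac²: (-27/112)·(-14/27) + 19/24·(-1/19) = 1/12 ✓
b·A²c: 19/24·1/19 = 1/24 ✓; 4 stages ⇒ order 4.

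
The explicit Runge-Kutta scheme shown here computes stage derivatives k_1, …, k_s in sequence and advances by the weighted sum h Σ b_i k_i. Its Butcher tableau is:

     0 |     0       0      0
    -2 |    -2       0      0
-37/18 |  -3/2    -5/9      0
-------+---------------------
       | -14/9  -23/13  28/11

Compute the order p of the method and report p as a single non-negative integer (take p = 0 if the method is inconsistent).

0

b = (-14/9, -23/13, 28/11)
c = (0, -2, -37/18)
Ac = (0, 0, 10/9)
Σ b_i: (-14/9)·1 + (-23/13)·1 + 28/11·1 = -1003/1287 ≠ 1 ⇒ order 0.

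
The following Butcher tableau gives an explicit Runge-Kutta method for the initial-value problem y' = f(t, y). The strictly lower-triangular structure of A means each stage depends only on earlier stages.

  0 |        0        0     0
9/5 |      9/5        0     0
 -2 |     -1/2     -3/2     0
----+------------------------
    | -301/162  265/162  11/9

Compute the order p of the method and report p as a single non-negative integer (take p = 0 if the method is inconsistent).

b = (-301/162, 265/162, 11/9)
c = (0, 9/5, -2)
Ac = (0, 0, -27/10)
Σ b_i: (-301/162)·1 + 265/162·1 + 11/9·1 = 1 ✓
b·c: 265/162·9/5 + 11/9·(-2) = 1/2 ✓
b·c²: 265/162·81/25 + 11/9·4 = 917/90 ≠ 1/3 ⇒ order 2.
b·Ac: 11/9·(-27/10) = -33/10 ≠ 1/6

2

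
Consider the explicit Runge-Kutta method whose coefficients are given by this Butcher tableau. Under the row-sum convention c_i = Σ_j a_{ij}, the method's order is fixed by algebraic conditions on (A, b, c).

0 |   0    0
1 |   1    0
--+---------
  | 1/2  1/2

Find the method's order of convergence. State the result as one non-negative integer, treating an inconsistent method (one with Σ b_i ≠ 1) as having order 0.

2

b = (1/2, 1/2)
c = (0, 1)
Σ b_i: 1/2·1 + 1/2·1 = 1 ✓
b·c: 1/2·1 = 1/2 ✓; 2 stages ⇒ order 2.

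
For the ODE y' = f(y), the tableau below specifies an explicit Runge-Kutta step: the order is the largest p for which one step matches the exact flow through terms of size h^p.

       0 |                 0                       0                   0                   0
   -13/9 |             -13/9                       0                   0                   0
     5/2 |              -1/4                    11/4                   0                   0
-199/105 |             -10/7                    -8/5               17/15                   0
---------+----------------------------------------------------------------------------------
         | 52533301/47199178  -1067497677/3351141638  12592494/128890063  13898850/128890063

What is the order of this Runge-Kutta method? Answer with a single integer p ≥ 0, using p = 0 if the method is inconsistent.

b = (52533301/47199178, -1067497677/3351141638, 12592494/128890063, 13898850/128890063)
c = (0, -13/9, 5/2, -199/105)
Ac = (0, 0, -143/36, 463/90)
Σ b_i: 52533301/47199178·1 + (-1067497677/3351141638)·1 + 12592494/128890063·1 + 13898850/128890063·1 = 1 ✓
b·c: (-1067497677/3351141638)·(-13/9) + 12592494/128890063·5/2 + 13898850/128890063·(-199/105) = 1/2 ✓
b·c²: (-1067497677/3351141638)·169/81 + 12592494/128890063·25/4 + 13898850/128890063·39601/11025 = 1/3 ✓
b·Ac: 12592494/128890063·(-143/36) + 13898850/128890063·463/90 = 1/6 ✓
b·c³: (-1067497677/3351141638)·(-2197/729) + 12592494/128890063·125/8 + 13898850/128890063·(-7880599/1157625) = 12025538059/6862034340 ≠ 1/4 ⇒ order 3.
b·(c∘Ac): 12592494/128890063·(-715/72) + 13898850/128890063·(-92137/9450) = -132116711/65352708 ≠ 1/8
b·Ac²: 12592494/128890063·1859/324 + 13898850/128890063·6067/1620 = 47270318/49014531 ≠ 1/12
b·A²c: 13898850/128890063·(-2431/540) = -1126270145/2320021134 ≠ 1/24

3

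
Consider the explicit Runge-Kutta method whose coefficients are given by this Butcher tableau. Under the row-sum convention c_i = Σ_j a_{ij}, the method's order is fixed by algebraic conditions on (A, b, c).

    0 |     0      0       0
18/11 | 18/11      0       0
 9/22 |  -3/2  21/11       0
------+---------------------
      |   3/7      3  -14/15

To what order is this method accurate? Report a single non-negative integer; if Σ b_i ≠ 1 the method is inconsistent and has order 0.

0

b = (3/7, 3, -14/15)
c = (0, 18/11, 9/22)
Ac = (0, 0, 378/121)
Σ b_i: 3/7·1 + 3·1 + (-14/15)·1 = 262/105 ≠ 1 ⇒ order 0.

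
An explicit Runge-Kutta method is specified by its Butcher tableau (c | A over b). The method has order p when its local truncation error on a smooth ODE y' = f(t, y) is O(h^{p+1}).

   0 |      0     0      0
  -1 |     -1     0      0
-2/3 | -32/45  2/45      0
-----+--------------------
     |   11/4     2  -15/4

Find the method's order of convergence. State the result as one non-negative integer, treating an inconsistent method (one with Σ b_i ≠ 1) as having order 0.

b = (11/4, 2, -15/4)
c = (0, -1, -2/3)
Ac = (0, 0, -2/45)
Σ b_i: 11/4·1 + 2·1 + (-15/4)·1 = 1 ✓
b·c: 2·(-1) + (-15/4)·(-2/3) = 1/2 ✓
b·c²: 2·1 + (-15/4)·4/9 = 1/3 ✓
b·Ac: (-15/4)·(-2/45) = 1/6 ✓; 3 stages ⇒ order 3.

3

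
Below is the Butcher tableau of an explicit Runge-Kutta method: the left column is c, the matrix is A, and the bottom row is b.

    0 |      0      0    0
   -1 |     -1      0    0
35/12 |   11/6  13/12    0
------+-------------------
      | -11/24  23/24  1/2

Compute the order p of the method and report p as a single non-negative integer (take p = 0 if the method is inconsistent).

2

b = (-11/24, 23/24, 1/2)
c = (0, -1, 35/12)
Ac = (0, 0, -13/12)
Σ b_i: (-11/24)·1 + 23/24·1 + 1/2·1 = 1 ✓
b·c: 23/24·(-1) + 1/2·35/12 = 1/2 ✓
b·c²: 23/24·1 + 1/2·1225/144 = 1501/288 ≠ 1/3 ⇒ order 2.
b·Ac: 1/2·(-13/12) = -13/24 ≠ 1/6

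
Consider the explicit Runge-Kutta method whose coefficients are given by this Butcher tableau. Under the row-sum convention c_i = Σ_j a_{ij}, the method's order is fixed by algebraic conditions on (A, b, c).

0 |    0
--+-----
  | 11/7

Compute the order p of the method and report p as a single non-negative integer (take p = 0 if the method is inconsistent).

0

b = (11/7)
c = (0)
Σ b_i: 11/7·1 = 11/7 ≠ 1 ⇒ order 0.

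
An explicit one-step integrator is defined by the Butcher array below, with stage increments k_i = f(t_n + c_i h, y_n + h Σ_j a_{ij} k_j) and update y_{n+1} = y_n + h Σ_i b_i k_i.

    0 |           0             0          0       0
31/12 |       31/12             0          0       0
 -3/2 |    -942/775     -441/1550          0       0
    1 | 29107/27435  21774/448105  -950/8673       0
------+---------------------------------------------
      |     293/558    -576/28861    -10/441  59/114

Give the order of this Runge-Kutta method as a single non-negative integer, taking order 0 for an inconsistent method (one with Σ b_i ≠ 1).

b = (293/558, -576/28861, -10/441, 59/114)
c = (0, 31/12, -3/2, 1)
Ac = (0, 0, -147/200, 171/590)
Σ b_i: 293/558·1 + (-576/28861)·1 + (-10/441)·1 + 59/114·1 = 1 ✓
b·c: (-576/28861)·31/12 + (-10/441)·(-3/2) + 59/114·1 = 1/2 ✓
b·c²: (-576/28861)·961/144 + (-10/441)·9/4 + 59/114·1 = 1/3 ✓
b·Ac: (-10/441)·(-147/200) + 59/114·171/590 = 1/6 ✓
b·c³: (-576/28861)·29791/1728 + (-10/441)·(-27/8) + 59/114·1 = 1/4 ✓
b·(c∘Ac): (-10/441)·441/400 + 59/114·171/590 = 1/8 ✓
b·Ac²: (-10/441)·(-1519/800) + 59/114·551/7080 = 1/12 ✓
b·A²c: 59/114·19/236 = 1/24 ✓; 4 stages ⇒ order 4.

4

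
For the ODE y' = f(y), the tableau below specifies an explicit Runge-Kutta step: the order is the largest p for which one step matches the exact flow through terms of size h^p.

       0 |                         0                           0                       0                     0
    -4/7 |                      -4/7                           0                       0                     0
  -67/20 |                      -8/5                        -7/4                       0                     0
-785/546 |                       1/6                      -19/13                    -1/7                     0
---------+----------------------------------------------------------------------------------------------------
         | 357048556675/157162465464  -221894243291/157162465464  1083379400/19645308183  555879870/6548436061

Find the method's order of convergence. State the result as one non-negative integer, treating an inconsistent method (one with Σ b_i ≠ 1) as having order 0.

3

b = (357048556675/157162465464, -221894243291/157162465464, 1083379400/19645308183, 555879870/6548436061)
c = (0, -4/7, -67/20, -785/546)
Ac = (0, 0, 1, 2391/1820)
Σ b_i: 357048556675/157162465464·1 + (-221894243291/157162465464)·1 + 1083379400/19645308183·1 + 555879870/6548436061·1 = 1 ✓
b·c: (-221894243291/157162465464)·(-4/7) + 1083379400/19645308183·(-67/20) + 555879870/6548436061·(-785/546) = 1/2 ✓
b·c²: (-221894243291/157162465464)·16/49 + 1083379400/19645308183·4489/400 + 555879870/6548436061·616225/298116 = 1/3 ✓
b·Ac: 1083379400/19645308183·1 + 555879870/6548436061·2391/1820 = 1/6 ✓
b·c³: (-221894243291/157162465464)·(-64/343) + 1083379400/19645308183·(-300763/8000) + 555879870/6548436061·(-483736625/162771336) = -1032212663651977/500562452502840 ≠ 1/4 ⇒ order 3.
b·(c∘Ac): 1083379400/19645308183·(-67/20) + 555879870/6548436061·(-125129/66248) = -189816286435/550068629124 ≠ 1/8
b·Ac²: 1083379400/19645308183·(-4/7) + 555879870/6548436061·(-530099/254800) = -1144784758529/5500686291240 ≠ 1/12
b·A²c: 555879870/6548436061·(-1/7) = -79411410/6548436061 ≠ 1/24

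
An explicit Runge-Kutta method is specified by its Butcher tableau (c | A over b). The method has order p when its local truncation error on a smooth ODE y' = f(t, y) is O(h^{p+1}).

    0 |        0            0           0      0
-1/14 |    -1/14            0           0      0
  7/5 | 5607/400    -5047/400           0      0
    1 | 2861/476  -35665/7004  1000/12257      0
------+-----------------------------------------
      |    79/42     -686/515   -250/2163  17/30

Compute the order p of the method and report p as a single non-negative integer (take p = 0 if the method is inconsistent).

b = (79/42, -686/515, -250/2163, 17/30)
c = (0, -1/14, 7/5, 1)
Ac = (0, 0, 721/800, 65/136)
Σ b_i: 79/42·1 + (-686/515)·1 + (-250/2163)·1 + 17/30·1 = 1 ✓
b·c: (-686/515)·(-1/14) + (-250/2163)·7/5 + 17/30·1 = 1/2 ✓
b·c²: (-686/515)·1/196 + (-250/2163)·49/25 + 17/30·1 = 1/3 ✓
b·Ac: (-250/2163)·721/800 + 17/30·65/136 = 1/6 ✓
b·c³: (-686/515)·(-1/2744) + (-250/2163)·343/125 + 17/30·1 = 1/4 ✓
b·(c∘Ac): (-250/2163)·5047/4000 + 17/30·65/136 = 1/8 ✓
b·Ac²: (-250/2163)·(-103/1600) + 17/30·15/112 = 1/12 ✓
b·A²c: 17/30·5/68 = 1/24 ✓; 4 stages ⇒ order 4.

4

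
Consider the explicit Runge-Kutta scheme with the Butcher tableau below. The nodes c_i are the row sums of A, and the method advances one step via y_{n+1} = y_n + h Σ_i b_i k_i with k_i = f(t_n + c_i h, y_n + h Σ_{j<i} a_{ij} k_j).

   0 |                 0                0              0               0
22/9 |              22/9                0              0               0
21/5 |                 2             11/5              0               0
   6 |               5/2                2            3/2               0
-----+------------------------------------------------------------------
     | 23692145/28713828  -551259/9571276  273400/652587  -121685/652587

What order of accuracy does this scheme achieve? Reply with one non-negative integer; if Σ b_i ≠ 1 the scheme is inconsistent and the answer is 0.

3

b = (23692145/28713828, -551259/9571276, 273400/652587, -121685/652587)
c = (0, 22/9, 21/5, 6)
Ac = (0, 0, 242/45, 1007/90)
Σ b_i: 23692145/28713828·1 + (-551259/9571276)·1 + 273400/652587·1 + (-121685/652587)·1 = 1 ✓
b·c: (-551259/9571276)·22/9 + 273400/652587·21/5 + (-121685/652587)·6 = 1/2 ✓
b·c²: (-551259/9571276)·484/81 + 273400/652587·441/25 + (-121685/652587)·36 = 1/3 ✓
b·Ac: 273400/652587·242/45 + (-121685/652587)·1007/90 = 1/6 ✓
b·c³: (-551259/9571276)·10648/729 + 273400/652587·9261/125 + (-121685/652587)·216 = -295978106/29366415 ≠ 1/4 ⇒ order 3.
b·(c∘Ac): 273400/652587·1694/75 + (-121685/652587)·1007/15 = -1993925/652587 ≠ 1/8
b·Ac²: 273400/652587·5324/405 + (-121685/652587)·155563/4050 = -97197059/58732830 ≠ 1/12
b·A²c: (-121685/652587)·121/15 = -2944777/1957761 ≠ 1/24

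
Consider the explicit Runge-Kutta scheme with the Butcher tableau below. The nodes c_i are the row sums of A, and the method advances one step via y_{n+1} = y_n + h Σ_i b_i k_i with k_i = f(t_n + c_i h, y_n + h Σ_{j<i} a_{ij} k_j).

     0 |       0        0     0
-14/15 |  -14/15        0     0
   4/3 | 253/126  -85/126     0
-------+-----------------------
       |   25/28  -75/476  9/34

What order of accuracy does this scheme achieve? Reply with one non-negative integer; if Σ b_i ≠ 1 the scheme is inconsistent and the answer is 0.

3

b = (25/28, -75/476, 9/34)
c = (0, -14/15, 4/3)
Ac = (0, 0, 17/27)
Σ b_i: 25/28·1 + (-75/476)·1 + 9/34·1 = 1 ✓
b·c: (-75/476)·(-14/15) + 9/34·4/3 = 1/2 ✓
b·c²: (-75/476)·196/225 + 9/34·16/9 = 1/3 ✓
b·Ac: 9/34·17/27 = 1/6 ✓; 3 stages ⇒ order 3.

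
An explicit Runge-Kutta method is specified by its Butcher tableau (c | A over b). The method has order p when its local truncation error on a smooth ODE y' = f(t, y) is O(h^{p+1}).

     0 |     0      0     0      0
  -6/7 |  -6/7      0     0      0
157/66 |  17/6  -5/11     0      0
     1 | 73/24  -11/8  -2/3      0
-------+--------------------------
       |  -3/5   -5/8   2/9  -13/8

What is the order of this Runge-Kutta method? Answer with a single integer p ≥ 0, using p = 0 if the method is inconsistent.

b = (-3/5, -5/8, 2/9, -13/8)
c = (0, -6/7, 157/66, 1)
Ac = (0, 0, 30/77, -1129/2772)
Σ b_i: (-3/5)·1 + (-5/8)·1 + 2/9·1 + (-13/8)·1 = -473/180 ≠ 1 ⇒ order 0.

0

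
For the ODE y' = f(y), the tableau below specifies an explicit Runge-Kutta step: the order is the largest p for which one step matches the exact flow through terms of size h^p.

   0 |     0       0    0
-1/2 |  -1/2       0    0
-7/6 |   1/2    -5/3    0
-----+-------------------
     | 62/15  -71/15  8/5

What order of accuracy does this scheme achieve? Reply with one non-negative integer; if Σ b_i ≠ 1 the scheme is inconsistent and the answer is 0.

b = (62/15, -71/15, 8/5)
c = (0, -1/2, -7/6)
Ac = (0, 0, 5/6)
Σ b_i: 62/15·1 + (-71/15)·1 + 8/5·1 = 1 ✓
b·c: (-71/15)·(-1/2) + 8/5·(-7/6) = 1/2 ✓
b·c²: (-71/15)·1/4 + 8/5·49/36 = 179/180 ≠ 1/3 ⇒ order 2.
b·Ac: 8/5·5/6 = 4/3 ≠ 1/6

2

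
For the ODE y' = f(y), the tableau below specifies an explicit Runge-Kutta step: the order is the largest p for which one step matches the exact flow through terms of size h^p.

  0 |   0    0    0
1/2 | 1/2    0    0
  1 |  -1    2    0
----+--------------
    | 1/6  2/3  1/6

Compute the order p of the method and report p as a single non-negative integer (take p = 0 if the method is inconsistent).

3

b = (1/6, 2/3, 1/6)
c = (0, 1/2, 1)
Ac = (0, 0, 1)
Σ b_i: 1/6·1 + 2/3·1 + 1/6·1 = 1 ✓
b·c: 2/3·1/2 + 1/6·1 = 1/2 ✓
b·c²: 2/3·1/4 + 1/6·1 = 1/3 ✓
b·Ac: 1/6·1 = 1/6 ✓; 3 stages ⇒ order 3.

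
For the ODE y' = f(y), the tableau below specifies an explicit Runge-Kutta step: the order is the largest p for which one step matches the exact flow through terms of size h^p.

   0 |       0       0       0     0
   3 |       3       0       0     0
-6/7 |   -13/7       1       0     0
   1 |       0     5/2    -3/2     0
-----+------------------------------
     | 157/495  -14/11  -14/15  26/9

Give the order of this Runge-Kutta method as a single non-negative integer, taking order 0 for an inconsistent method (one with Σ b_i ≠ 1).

1

b = (157/495, -14/11, -14/15, 26/9)
c = (0, 3, -6/7, 1)
Ac = (0, 0, 3, 123/14)
Σ b_i: 157/495·1 + (-14/11)·1 + (-14/15)·1 + 26/9·1 = 1 ✓
b·c: (-14/11)·3 + (-14/15)·(-6/7) + 26/9·1 = -64/495 ≠ 1/2 ⇒ order 1.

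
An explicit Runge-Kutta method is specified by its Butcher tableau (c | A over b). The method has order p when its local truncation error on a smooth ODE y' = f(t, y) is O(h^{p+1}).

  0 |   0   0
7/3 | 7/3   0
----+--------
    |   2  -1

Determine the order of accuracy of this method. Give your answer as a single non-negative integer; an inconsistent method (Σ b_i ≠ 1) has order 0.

1

b = (2, -1)
c = (0, 7/3)
Σ b_i: 2·1 + (-1)·1 = 1 ✓
b·c: (-1)·7/3 = -7/3 ≠ 1/2 ⇒ order 1.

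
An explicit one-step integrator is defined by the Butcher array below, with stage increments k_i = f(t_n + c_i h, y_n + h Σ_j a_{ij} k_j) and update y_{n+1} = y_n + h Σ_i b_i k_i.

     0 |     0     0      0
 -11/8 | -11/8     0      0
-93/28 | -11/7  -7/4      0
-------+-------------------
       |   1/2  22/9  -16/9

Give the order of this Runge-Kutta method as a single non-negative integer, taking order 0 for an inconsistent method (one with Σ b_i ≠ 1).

b = (1/2, 22/9, -16/9)
c = (0, -11/8, -93/28)
Ac = (0, 0, 77/32)
Σ b_i: 1/2·1 + 22/9·1 + (-16/9)·1 = 7/6 ≠ 1 ⇒ order 0.

0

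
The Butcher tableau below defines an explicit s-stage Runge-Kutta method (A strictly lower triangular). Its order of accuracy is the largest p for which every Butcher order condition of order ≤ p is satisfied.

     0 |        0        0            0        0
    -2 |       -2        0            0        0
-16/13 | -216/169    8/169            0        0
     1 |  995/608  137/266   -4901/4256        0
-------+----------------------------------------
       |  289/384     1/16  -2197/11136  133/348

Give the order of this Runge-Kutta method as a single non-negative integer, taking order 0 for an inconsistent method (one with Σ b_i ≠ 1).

b = (289/384, 1/16, -2197/11136, 133/348)
c = (0, -2, -16/13, 1)
Ac = (0, 0, -16/169, 103/266)
Σ b_i: 289/384·1 + 1/16·1 + (-2197/11136)·1 + 133/348·1 = 1 ✓
b·c: 1/16·(-2) + (-2197/11136)·(-16/13) + 133/348·1 = 1/2 ✓
b·c²: 1/16·4 + (-2197/11136)·256/169 + 133/348·1 = 1/3 ✓
b·Ac: (-2197/11136)·(-16/169) + 133/348·103/266 = 1/6 ✓
b·c³: 1/16·(-8) + (-2197/11136)·(-4096/2197) + 133/348·1 = 1/4 ✓
b·(c∘Ac): (-2197/11136)·256/2197 + 133/348·103/266 = 1/8 ✓
b·Ac²: (-2197/11136)·32/169 + 133/348·6/19 = 1/12 ✓
b·A²c: 133/348·29/266 = 1/24 ✓; 4 stages ⇒ order 4.

4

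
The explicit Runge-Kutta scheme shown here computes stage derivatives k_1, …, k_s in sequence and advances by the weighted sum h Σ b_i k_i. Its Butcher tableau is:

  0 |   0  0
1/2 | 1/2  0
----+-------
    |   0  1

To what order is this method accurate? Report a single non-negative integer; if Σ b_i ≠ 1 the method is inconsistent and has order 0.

b = (0, 1)
c = (0, 1/2)
Σ b_i: 1·1 = 1 ✓
b·c: 1·1/2 = 1/2 ✓; 2 stages ⇒ order 2.

2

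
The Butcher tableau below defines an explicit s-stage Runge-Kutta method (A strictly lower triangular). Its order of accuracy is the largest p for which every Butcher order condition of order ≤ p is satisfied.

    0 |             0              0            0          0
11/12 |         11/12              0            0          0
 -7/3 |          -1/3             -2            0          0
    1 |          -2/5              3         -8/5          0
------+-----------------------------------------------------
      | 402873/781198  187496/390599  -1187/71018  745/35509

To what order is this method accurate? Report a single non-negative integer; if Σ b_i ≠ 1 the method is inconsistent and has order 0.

3

b = (402873/781198, 187496/390599, -1187/71018, 745/35509)
c = (0, 11/12, -7/3, 1)
Ac = (0, 0, -11/6, 389/60)
Σ b_i: 402873/781198·1 + 187496/390599·1 + (-1187/71018)·1 + 745/35509·1 = 1 ✓
b·c: 187496/390599·11/12 + (-1187/71018)·(-7/3) + 745/35509·1 = 1/2 ✓
b·c²: 187496/390599·121/144 + (-1187/71018)·49/9 + 745/35509·1 = 1/3 ✓
b·Ac: (-1187/71018)·(-11/6) + 745/35509·389/60 = 1/6 ✓
b·c³: 187496/390599·1331/1728 + (-1187/71018)·(-343/27) + 745/35509·1 = 513929/852216 ≠ 1/4 ⇒ order 3.
b·(c∘Ac): (-1187/71018)·77/18 + 745/35509·389/60 = 20621/319581 ≠ 1/8
b·Ac²: (-1187/71018)·(-121/72) + 745/35509·(-4457/720) = -260233/2556648 ≠ 1/12
b·A²c: 745/35509·44/15 = 6556/106527 ≠ 1/24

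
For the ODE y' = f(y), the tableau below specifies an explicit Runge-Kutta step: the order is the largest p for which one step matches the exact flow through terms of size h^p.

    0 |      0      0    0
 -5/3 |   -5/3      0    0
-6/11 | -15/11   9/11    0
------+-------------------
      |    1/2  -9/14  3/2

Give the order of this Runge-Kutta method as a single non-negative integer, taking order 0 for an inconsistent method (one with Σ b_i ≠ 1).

0

b = (1/2, -9/14, 3/2)
c = (0, -5/3, -6/11)
Ac = (0, 0, -15/11)
Σ b_i: 1/2·1 + (-9/14)·1 + 3/2·1 = 19/14 ≠ 1 ⇒ order 0.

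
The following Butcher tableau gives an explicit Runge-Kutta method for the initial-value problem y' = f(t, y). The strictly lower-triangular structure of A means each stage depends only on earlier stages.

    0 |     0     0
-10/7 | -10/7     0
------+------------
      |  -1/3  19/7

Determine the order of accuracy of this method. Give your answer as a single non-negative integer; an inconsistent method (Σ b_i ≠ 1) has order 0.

0

b = (-1/3, 19/7)
c = (0, -10/7)
Σ b_i: (-1/3)·1 + 19/7·1 = 50/21 ≠ 1 ⇒ order 0.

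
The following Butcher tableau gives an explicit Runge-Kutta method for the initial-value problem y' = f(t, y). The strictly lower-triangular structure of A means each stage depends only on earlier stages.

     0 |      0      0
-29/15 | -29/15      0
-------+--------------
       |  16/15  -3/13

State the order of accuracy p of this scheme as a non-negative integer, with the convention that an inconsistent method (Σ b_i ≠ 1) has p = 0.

0

b = (16/15, -3/13)
c = (0, -29/15)
Σ b_i: 16/15·1 + (-3/13)·1 = 163/195 ≠ 1 ⇒ order 0.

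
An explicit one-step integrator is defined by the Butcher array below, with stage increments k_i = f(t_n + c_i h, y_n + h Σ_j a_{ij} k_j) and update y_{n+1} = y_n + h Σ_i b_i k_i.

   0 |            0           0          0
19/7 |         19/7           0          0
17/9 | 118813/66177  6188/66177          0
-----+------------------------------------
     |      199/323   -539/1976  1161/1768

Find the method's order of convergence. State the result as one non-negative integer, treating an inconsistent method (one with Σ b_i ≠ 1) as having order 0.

b = (199/323, -539/1976, 1161/1768)
c = (0, 19/7, 17/9)
Ac = (0, 0, 884/3483)
Σ b_i: 199/323·1 + (-539/1976)·1 + 1161/1768·1 = 1 ✓
b·c: (-539/1976)·19/7 + 1161/1768·17/9 = 1/2 ✓
b·c²: (-539/1976)·361/49 + 1161/1768·289/81 = 1/3 ✓
b·Ac: 1161/1768·884/3483 = 1/6 ✓; 3 stages ⇒ order 3.

3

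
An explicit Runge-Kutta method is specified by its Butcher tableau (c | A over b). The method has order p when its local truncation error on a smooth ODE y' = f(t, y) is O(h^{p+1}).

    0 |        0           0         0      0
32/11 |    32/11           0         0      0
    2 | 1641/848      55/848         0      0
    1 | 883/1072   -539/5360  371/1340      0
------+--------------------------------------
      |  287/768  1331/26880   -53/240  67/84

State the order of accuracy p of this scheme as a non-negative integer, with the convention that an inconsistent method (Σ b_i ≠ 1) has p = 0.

b = (287/768, 1331/26880, -53/240, 67/84)
c = (0, 32/11, 2, 1)
Ac = (0, 0, 10/53, 35/134)
Σ b_i: 287/768·1 + 1331/26880·1 + (-53/240)·1 + 67/84·1 = 1 ✓
b·c: 1331/26880·32/11 + (-53/240)·2 + 67/84·1 = 1/2 ✓
b·c²: 1331/26880·1024/121 + (-53/240)·4 + 67/84·1 = 1/3 ✓
b·Ac: (-53/240)·10/53 + 67/84·35/134 = 1/6 ✓
b·c³: 1331/26880·32768/1331 + (-53/240)·8 + 67/84·1 = 1/4 ✓
b·(c∘Ac): (-53/240)·20/53 + 67/84·35/134 = 1/8 ✓
b·Ac²: (-53/240)·320/583 + 67/84·189/737 = 1/12 ✓
b·A²c: 67/84·7/134 = 1/24 ✓; 4 stages ⇒ order 4.

4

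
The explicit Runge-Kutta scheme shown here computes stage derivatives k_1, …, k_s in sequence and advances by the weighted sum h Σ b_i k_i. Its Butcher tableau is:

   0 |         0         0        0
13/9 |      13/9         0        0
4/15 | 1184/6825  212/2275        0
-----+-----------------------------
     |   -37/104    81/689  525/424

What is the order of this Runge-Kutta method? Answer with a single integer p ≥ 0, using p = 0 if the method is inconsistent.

3

b = (-37/104, 81/689, 525/424)
c = (0, 13/9, 4/15)
Ac = (0, 0, 212/1575)
Σ b_i: (-37/104)·1 + 81/689·1 + 525/424·1 = 1 ✓
b·c: 81/689·13/9 + 525/424·4/15 = 1/2 ✓
b·c²: 81/689·169/81 + 525/424·16/225 = 1/3 ✓
b·Ac: 525/424·212/1575 = 1/6 ✓; 3 stages ⇒ order 3.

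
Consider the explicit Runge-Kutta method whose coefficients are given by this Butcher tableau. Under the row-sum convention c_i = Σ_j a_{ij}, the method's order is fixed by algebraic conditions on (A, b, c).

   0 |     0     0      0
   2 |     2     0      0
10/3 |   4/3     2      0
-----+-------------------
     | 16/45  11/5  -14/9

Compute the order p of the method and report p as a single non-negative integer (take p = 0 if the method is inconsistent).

1

b = (16/45, 11/5, -14/9)
c = (0, 2, 10/3)
Ac = (0, 0, 4)
Σ b_i: 16/45·1 + 11/5·1 + (-14/9)·1 = 1 ✓
b·c: 11/5·2 + (-14/9)·10/3 = -106/135 ≠ 1/2 ⇒ order 1.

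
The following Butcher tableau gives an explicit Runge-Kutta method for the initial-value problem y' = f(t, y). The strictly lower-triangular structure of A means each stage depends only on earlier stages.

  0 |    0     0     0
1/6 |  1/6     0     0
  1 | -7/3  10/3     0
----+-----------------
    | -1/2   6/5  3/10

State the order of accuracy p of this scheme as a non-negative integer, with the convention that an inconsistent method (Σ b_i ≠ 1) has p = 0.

3

b = (-1/2, 6/5, 3/10)
c = (0, 1/6, 1)
Ac = (0, 0, 5/9)
Σ b_i: (-1/2)·1 + 6/5·1 + 3/10·1 = 1 ✓
b·c: 6/5·1/6 + 3/10·1 = 1/2 ✓
b·c²: 6/5·1/36 + 3/10·1 = 1/3 ✓
b·Ac: 3/10·5/9 = 1/6 ✓; 3 stages ⇒ order 3.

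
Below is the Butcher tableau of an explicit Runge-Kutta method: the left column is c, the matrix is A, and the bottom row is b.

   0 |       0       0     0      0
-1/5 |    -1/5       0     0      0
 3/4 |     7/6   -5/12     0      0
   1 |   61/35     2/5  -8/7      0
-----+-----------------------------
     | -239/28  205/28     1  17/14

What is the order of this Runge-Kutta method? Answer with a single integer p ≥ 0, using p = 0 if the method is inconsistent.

2

b = (-239/28, 205/28, 1, 17/14)
c = (0, -1/5, 3/4, 1)
Ac = (0, 0, 1/12, -164/175)
Σ b_i: (-239/28)·1 + 205/28·1 + 1·1 + 17/14·1 = 1 ✓
b·c: 205/28·(-1/5) + 1·3/4 + 17/14·1 = 1/2 ✓
b·c²: 205/28·1/25 + 1·9/16 + 17/14·1 = 1159/560 ≠ 1/3 ⇒ order 2.
b·Ac: 1·1/12 + 17/14·(-164/175) = -15503/14700 ≠ 1/6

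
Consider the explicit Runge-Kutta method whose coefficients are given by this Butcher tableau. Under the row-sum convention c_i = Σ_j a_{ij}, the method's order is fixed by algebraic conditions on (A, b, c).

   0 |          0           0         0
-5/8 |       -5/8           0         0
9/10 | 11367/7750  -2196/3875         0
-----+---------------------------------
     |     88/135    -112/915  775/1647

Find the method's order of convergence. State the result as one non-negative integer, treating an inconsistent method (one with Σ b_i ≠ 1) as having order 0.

3

b = (88/135, -112/915, 775/1647)
c = (0, -5/8, 9/10)
Ac = (0, 0, 549/1550)
Σ b_i: 88/135·1 + (-112/915)·1 + 775/1647·1 = 1 ✓
b·c: (-112/915)·(-5/8) + 775/1647·9/10 = 1/2 ✓
b·c²: (-112/915)·25/64 + 775/1647·81/100 = 1/3 ✓
b·Ac: 775/1647·549/1550 = 1/6 ✓; 3 stages ⇒ order 3.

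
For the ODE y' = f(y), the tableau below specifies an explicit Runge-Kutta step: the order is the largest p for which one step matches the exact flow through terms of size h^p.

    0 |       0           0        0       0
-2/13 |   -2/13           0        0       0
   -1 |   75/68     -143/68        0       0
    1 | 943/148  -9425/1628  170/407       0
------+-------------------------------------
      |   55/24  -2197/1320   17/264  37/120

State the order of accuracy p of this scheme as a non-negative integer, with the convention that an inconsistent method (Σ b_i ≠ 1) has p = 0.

b = (55/24, -2197/1320, 17/264, 37/120)
c = (0, -2/13, -1, 1)
Ac = (0, 0, 11/34, 35/74)
Σ b_i: 55/24·1 + (-2197/1320)·1 + 17/264·1 + 37/120·1 = 1 ✓
b·c: (-2197/1320)·(-2/13) + 17/264·(-1) + 37/120·1 = 1/2 ✓
b·c²: (-2197/1320)·4/169 + 17/264·1 + 37/120·1 = 1/3 ✓
b·Ac: 17/264·11/34 + 37/120·35/74 = 1/6 ✓
b·c³: (-2197/1320)·(-8/2197) + 17/264·(-1) + 37/120·1 = 1/4 ✓
b·(c∘Ac): 17/264·(-11/34) + 37/120·35/74 = 1/8 ✓
b·Ac²: 17/264·(-11/221) + 37/120·135/481 = 1/12 ✓
b·A²c: 37/120·5/37 = 1/24 ✓; 4 stages ⇒ order 4.

4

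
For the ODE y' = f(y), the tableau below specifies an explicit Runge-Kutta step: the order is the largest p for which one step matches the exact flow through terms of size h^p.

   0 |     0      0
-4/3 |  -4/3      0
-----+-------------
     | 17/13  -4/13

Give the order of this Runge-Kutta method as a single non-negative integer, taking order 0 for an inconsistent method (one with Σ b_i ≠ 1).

b = (17/13, -4/13)
c = (0, -4/3)
Σ b_i: 17/13·1 + (-4/13)·1 = 1 ✓
b·c: (-4/13)·(-4/3) = 16/39 ≠ 1/2 ⇒ order 1.

1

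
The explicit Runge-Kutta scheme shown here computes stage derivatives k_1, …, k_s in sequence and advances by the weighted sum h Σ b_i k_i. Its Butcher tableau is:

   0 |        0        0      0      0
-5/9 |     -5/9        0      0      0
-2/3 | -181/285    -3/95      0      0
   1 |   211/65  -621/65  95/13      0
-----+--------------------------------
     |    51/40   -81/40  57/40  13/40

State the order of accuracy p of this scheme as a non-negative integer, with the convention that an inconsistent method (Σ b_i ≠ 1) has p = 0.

4

b = (51/40, -81/40, 57/40, 13/40)
c = (0, -5/9, -2/3, 1)
Ac = (0, 0, 1/57, 17/39)
Σ b_i: 51/40·1 + (-81/40)·1 + 57/40·1 + 13/40·1 = 1 ✓
b·c: (-81/40)·(-5/9) + 57/40·(-2/3) + 13/40·1 = 1/2 ✓
b·c²: (-81/40)·25/81 + 57/40·4/9 + 13/40·1 = 1/3 ✓
b·Ac: 57/40·1/57 + 13/40·17/39 = 1/6 ✓
b·c³: (-81/40)·(-125/729) + 57/40·(-8/27) + 13/40·1 = 1/4 ✓
b·(c∘Ac): 57/40·(-2/171) + 13/40·17/39 = 1/8 ✓
b·Ac²: 57/40·(-5/513) + 13/40·35/117 = 1/12 ✓
b·A²c: 13/40·5/39 = 1/24 ✓; 4 stages ⇒ order 4.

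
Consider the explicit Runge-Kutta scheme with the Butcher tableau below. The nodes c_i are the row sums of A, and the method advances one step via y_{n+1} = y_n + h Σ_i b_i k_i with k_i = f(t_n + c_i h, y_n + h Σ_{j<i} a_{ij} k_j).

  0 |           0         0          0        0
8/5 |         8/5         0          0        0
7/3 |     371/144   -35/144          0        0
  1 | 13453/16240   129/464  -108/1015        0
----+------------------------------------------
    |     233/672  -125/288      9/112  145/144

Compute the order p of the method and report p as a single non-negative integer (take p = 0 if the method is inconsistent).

b = (233/672, -125/288, 9/112, 145/144)
c = (0, 8/5, 7/3, 1)
Ac = (0, 0, -7/18, 57/290)
Σ b_i: 233/672·1 + (-125/288)·1 + 9/112·1 + 145/144·1 = 1 ✓
b·c: (-125/288)·8/5 + 9/112·7/3 + 145/144·1 = 1/2 ✓
b·c²: (-125/288)·64/25 + 9/112·49/9 + 145/144·1 = 1/3 ✓
b·Ac: 9/112·(-7/18) + 145/144·57/290 = 1/6 ✓
b·c³: (-125/288)·512/125 + 9/112·343/27 + 145/144·1 = 1/4 ✓
b·(c∘Ac): 9/112·(-49/54) + 145/144·57/290 = 1/8 ✓
b·Ac²: 9/112·(-28/45) + 145/144·96/725 = 1/12 ✓
b·A²c: 145/144·6/145 = 1/24 ✓; 4 stages ⇒ order 4.

4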